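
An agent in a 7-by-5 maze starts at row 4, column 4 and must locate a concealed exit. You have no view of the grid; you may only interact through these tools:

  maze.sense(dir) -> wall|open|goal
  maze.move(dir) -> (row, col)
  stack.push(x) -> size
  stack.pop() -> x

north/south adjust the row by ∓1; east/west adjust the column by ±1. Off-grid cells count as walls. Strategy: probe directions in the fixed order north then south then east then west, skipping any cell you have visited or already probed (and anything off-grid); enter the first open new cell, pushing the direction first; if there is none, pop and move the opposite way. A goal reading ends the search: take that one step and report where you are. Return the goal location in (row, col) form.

> maze.sense dir=north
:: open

> stack.push x=north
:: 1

> maze.move dir=north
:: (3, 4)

> maze.sense dir=north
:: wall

> maze.sense dir=west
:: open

> stack.push x=west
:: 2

> maze.move dir=west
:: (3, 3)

> maze.sense dir=north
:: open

> stack.push x=north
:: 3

> maze.move dir=north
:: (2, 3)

> maze.sense dir=north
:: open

> stack.push x=north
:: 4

> maze.move dir=north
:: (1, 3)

> maze.sense dir=north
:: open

> stack.push x=north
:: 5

> maze.move dir=north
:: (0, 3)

> maze.sense dir=east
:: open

> stack.push x=east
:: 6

> maze.move dir=east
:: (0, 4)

> maze.sense dir=south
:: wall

> stack.pop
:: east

> maze.move dir=west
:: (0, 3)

> maze.sense dir=west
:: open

> stack.push x=west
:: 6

> maze.move dir=west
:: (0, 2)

> maze.sense dir=south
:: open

> stack.push x=south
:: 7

> maze.move dir=south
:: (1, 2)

> maze.sense dir=south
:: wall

> maze.sense dir=west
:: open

> stack.push x=west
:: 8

> maze.move dir=west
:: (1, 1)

> maze.sense dir=north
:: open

> stack.push x=north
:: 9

> maze.move dir=north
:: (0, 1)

> maze.sense dir=west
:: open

> stack.push x=west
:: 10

> maze.move dir=west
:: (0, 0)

> maze.sense dir=south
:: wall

> stack.pop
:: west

> maze.move dir=east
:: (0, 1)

> stack.pop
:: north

> maze.move dir=south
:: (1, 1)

> maze.sense dir=south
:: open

> stack.push x=south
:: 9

> maze.move dir=south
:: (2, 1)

> maze.sense dir=south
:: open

> stack.push x=south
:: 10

> maze.move dir=south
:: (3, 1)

> maze.sense dir=south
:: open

> stack.push x=south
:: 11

> maze.move dir=south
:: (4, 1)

> maze.sense dir=south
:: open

> stack.push x=south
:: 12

> maze.move dir=south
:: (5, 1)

> maze.sense dir=south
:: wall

> maze.sense dir=east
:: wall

> maze.sense dir=west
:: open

> stack.push x=west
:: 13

> maze.move dir=west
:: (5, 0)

> maze.sense dir=north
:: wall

> maze.sense dir=south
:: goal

> maze.move dir=south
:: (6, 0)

Answer: (6, 0)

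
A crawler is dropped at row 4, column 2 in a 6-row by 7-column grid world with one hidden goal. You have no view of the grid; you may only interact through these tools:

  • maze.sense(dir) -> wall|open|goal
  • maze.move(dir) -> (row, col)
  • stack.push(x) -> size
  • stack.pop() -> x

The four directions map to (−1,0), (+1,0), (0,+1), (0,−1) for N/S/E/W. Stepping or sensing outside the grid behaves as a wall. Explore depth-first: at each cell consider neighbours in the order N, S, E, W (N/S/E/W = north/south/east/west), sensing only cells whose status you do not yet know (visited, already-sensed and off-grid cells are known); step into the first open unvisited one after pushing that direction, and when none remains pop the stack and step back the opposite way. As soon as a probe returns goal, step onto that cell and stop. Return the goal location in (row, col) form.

// maze.sense(dir='north') : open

// stack.push(x='north') : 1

// maze.move(dir='north') : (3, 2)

// maze.sense(dir='north') : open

// stack.push(x='north') : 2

// maze.move(dir='north') : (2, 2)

// maze.sense(dir='north') : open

// stack.push(x='north') : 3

// maze.move(dir='north') : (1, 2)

// maze.sense(dir='north') : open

// stack.push(x='north') : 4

// maze.move(dir='north') : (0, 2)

// maze.sense(dir='east') : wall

// maze.sense(dir='west') : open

// stack.push(x='west') : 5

// maze.move(dir='west') : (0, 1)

// maze.sense(dir='south') : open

// stack.push(x='south') : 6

// maze.move(dir='south') : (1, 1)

// maze.sense(dir='south') : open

// stack.push(x='south') : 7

// maze.move(dir='south') : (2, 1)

// maze.sense(dir='south') : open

// stack.push(x='south') : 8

// maze.move(dir='south') : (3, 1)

// maze.sense(dir='south') : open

// stack.push(x='south') : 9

// maze.move(dir='south') : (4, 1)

// maze.sense(dir='south') : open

// stack.push(x='south') : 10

// maze.move(dir='south') : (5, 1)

// maze.sense(dir='east') : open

// stack.push(x='east') : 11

// maze.move(dir='east') : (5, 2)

// maze.sense(dir='east') : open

// stack.push(x='east') : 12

// maze.move(dir='east') : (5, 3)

// maze.sense(dir='north') : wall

// maze.sense(dir='east') : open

// stack.push(x='east') : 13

// maze.move(dir='east') : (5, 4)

// maze.sense(dir='north') : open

// stack.push(x='north') : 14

// maze.move(dir='north') : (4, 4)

// maze.sense(dir='north') : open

// stack.push(x='north') : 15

// maze.move(dir='north') : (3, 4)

// maze.sense(dir='north') : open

// stack.push(x='north') : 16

// maze.move(dir='north') : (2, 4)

// maze.sense(dir='north') : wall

// maze.sense(dir='east') : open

// stack.push(x='east') : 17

// maze.move(dir='east') : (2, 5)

// maze.sense(dir='north') : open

// stack.push(x='north') : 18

// maze.move(dir='north') : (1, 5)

// maze.sense(dir='north') : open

// stack.push(x='north') : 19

// maze.move(dir='north') : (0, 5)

// maze.sense(dir='east') : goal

// maze.move(dir='east') : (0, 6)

Answer: (0, 6)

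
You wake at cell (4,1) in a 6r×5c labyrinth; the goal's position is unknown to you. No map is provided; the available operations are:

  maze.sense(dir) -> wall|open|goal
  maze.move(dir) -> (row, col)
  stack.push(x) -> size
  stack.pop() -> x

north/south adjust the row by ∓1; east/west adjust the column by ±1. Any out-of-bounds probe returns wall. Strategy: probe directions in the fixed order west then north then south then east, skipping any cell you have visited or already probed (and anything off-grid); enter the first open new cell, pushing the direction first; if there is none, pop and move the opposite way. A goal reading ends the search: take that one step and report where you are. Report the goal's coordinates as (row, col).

>> maze.sense(dir: west)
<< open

>> stack.push(x: west)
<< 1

>> maze.move(dir: west)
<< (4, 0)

>> maze.sense(dir: north)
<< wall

>> maze.sense(dir: south)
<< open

>> stack.push(x: south)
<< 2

>> maze.move(dir: south)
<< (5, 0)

>> maze.sense(dir: east)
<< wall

>> stack.pop()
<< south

>> maze.move(dir: north)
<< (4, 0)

>> stack.pop()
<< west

>> maze.move(dir: east)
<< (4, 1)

>> maze.sense(dir: north)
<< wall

>> maze.sense(dir: east)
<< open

>> stack.push(x: east)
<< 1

>> maze.move(dir: east)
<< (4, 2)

>> maze.sense(dir: north)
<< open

>> stack.push(x: north)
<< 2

>> maze.move(dir: north)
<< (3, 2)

>> maze.sense(dir: north)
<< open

>> stack.push(x: north)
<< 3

>> maze.move(dir: north)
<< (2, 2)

>> maze.sense(dir: west)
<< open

>> stack.push(x: west)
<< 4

>> maze.move(dir: west)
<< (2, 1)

>> maze.sense(dir: west)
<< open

>> stack.push(x: west)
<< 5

>> maze.move(dir: west)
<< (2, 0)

>> maze.sense(dir: north)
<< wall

>> stack.pop()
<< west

>> maze.move(dir: east)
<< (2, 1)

>> maze.sense(dir: north)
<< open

>> stack.push(x: north)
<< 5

>> maze.move(dir: north)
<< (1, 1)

>> maze.sense(dir: north)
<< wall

>> maze.sense(dir: east)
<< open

>> stack.push(x: east)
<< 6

>> maze.move(dir: east)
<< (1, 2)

>> maze.sense(dir: north)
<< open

>> stack.push(x: north)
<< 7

>> maze.move(dir: north)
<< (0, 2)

>> maze.sense(dir: east)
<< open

>> stack.push(x: east)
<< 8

>> maze.move(dir: east)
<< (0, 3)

>> maze.sense(dir: south)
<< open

>> stack.push(x: south)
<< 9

>> maze.move(dir: south)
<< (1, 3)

>> maze.sense(dir: south)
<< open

>> stack.push(x: south)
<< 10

>> maze.move(dir: south)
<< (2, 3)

>> maze.sense(dir: south)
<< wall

>> maze.sense(dir: east)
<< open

>> stack.push(x: east)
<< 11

>> maze.move(dir: east)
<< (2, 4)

>> maze.sense(dir: north)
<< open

>> stack.push(x: north)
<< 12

>> maze.move(dir: north)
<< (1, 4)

>> maze.sense(dir: north)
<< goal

>> maze.move(dir: north)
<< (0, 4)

Answer: (0, 4)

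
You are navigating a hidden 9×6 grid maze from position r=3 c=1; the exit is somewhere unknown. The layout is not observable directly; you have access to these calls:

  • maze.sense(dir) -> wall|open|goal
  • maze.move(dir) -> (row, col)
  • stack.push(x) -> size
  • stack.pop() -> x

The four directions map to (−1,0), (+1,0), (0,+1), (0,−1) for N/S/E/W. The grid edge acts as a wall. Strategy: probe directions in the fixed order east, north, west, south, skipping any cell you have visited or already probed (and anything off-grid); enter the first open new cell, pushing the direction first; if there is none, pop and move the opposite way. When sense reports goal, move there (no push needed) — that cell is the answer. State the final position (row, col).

>>> maze.sense dir='east'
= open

>>> stack.push x='east'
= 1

>>> maze.move dir='east'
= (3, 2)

>>> maze.sense dir='east'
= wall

>>> maze.sense dir='north'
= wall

>>> maze.sense dir='south'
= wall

>>> stack.pop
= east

>>> maze.move dir='west'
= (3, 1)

>>> maze.sense dir='north'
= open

>>> stack.push x='north'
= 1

>>> maze.move dir='north'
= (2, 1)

>>> maze.sense dir='north'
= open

>>> stack.push x='north'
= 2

>>> maze.move dir='north'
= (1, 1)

>>> maze.sense dir='east'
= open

>>> stack.push x='east'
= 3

>>> maze.move dir='east'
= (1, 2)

>>> maze.sense dir='east'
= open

>>> stack.push x='east'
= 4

>>> maze.move dir='east'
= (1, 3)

>>> maze.sense dir='east'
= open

>>> stack.push x='east'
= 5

>>> maze.move dir='east'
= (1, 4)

>>> maze.sense dir='east'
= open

>>> stack.push x='east'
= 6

>>> maze.move dir='east'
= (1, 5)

>>> maze.sense dir='north'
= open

>>> stack.push x='north'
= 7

>>> maze.move dir='north'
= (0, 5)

>>> maze.sense dir='west'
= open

>>> stack.push x='west'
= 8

>>> maze.move dir='west'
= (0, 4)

>>> maze.sense dir='west'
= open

>>> stack.push x='west'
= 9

>>> maze.move dir='west'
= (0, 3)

>>> maze.sense dir='west'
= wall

>>> stack.pop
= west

>>> maze.move dir='east'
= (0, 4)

>>> stack.pop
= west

>>> maze.move dir='east'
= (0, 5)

>>> stack.pop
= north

>>> maze.move dir='south'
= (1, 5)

>>> maze.sense dir='south'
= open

>>> stack.push x='south'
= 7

>>> maze.move dir='south'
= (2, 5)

>>> maze.sense dir='west'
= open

>>> stack.push x='west'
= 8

>>> maze.move dir='west'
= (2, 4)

>>> maze.sense dir='west'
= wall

>>> maze.sense dir='south'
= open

>>> stack.push x='south'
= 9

>>> maze.move dir='south'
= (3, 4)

>>> maze.sense dir='east'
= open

>>> stack.push x='east'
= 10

>>> maze.move dir='east'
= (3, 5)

>>> maze.sense dir='south'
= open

>>> stack.push x='south'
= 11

>>> maze.move dir='south'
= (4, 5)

>>> maze.sense dir='west'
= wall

>>> maze.sense dir='south'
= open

>>> stack.push x='south'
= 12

>>> maze.move dir='south'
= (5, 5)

>>> maze.sense dir='west'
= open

>>> stack.push x='west'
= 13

>>> maze.move dir='west'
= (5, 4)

>>> maze.sense dir='west'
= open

>>> stack.push x='west'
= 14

>>> maze.move dir='west'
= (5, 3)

>>> maze.sense dir='north'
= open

>>> stack.push x='north'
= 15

>>> maze.move dir='north'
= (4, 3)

>>> stack.pop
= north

>>> maze.move dir='south'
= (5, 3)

>>> maze.sense dir='west'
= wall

>>> maze.sense dir='south'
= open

>>> stack.push x='south'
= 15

>>> maze.move dir='south'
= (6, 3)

>>> maze.sense dir='east'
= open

>>> stack.push x='east'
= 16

>>> maze.move dir='east'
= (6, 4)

>>> maze.sense dir='east'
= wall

>>> maze.sense dir='south'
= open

>>> stack.push x='south'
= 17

>>> maze.move dir='south'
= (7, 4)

>>> maze.sense dir='east'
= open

>>> stack.push x='east'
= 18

>>> maze.move dir='east'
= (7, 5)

>>> maze.sense dir='south'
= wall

>>> stack.pop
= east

>>> maze.move dir='west'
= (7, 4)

>>> maze.sense dir='west'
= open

>>> stack.push x='west'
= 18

>>> maze.move dir='west'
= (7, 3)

>>> maze.sense dir='west'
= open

>>> stack.push x='west'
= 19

>>> maze.move dir='west'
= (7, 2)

>>> maze.sense dir='north'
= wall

>>> maze.sense dir='west'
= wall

>>> maze.sense dir='south'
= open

>>> stack.push x='south'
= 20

>>> maze.move dir='south'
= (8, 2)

>>> maze.sense dir='east'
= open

>>> stack.push x='east'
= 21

>>> maze.move dir='east'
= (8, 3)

>>> maze.sense dir='east'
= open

>>> stack.push x='east'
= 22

>>> maze.move dir='east'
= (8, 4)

>>> stack.pop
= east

>>> maze.move dir='west'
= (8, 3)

>>> stack.pop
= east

>>> maze.move dir='west'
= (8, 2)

>>> maze.sense dir='west'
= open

>>> stack.push x='west'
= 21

>>> maze.move dir='west'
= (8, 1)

>>> maze.sense dir='west'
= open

>>> stack.push x='west'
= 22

>>> maze.move dir='west'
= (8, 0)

>>> maze.sense dir='north'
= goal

>>> maze.move dir='north'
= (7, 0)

Answer: (7, 0)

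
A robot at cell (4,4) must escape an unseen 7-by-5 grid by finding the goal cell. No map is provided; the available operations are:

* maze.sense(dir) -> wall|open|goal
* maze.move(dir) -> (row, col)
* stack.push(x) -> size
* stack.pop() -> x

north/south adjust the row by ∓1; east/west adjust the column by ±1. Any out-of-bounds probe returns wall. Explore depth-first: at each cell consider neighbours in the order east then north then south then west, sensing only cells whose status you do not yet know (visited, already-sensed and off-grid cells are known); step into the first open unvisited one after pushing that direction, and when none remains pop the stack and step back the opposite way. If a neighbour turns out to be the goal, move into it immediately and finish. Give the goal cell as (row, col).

! 1. maze.sense(dir=north) : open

! 2. stack.push(x=north) : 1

! 3. maze.move(dir=north) : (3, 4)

! 4. maze.sense(dir=north) : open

! 5. stack.push(x=north) : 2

! 6. maze.move(dir=north) : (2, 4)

! 7. maze.sense(dir=north) : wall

! 8. maze.sense(dir=west) : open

! 9. stack.push(x=west) : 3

! 10. maze.move(dir=west) : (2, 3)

! 11. maze.sense(dir=north) : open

! 12. stack.push(x=north) : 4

! 13. maze.move(dir=north) : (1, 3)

! 14. maze.sense(dir=north) : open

! 15. stack.push(x=north) : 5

! 16. maze.move(dir=north) : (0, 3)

! 17. maze.sense(dir=east) : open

! 18. stack.push(x=east) : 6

! 19. maze.move(dir=east) : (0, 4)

! 20. stack.pop() : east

! 21. maze.move(dir=west) : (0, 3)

! 22. maze.sense(dir=west) : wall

! 23. stack.pop() : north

! 24. maze.move(dir=south) : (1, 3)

! 25. maze.sense(dir=west) : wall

! 26. stack.pop() : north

! 27. maze.move(dir=south) : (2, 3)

! 28. maze.sense(dir=south) : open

! 29. stack.push(x=south) : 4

! 30. maze.move(dir=south) : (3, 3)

! 31. maze.sense(dir=south) : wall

! 32. maze.sense(dir=west) : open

! 33. stack.push(x=west) : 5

! 34. maze.move(dir=west) : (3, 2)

! 35. maze.sense(dir=north) : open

! 36. stack.push(x=north) : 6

! 37. maze.move(dir=north) : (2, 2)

! 38. maze.sense(dir=west) : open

! 39. stack.push(x=west) : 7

! 40. maze.move(dir=west) : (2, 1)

! 41. maze.sense(dir=north) : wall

! 42. maze.sense(dir=south) : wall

! 43. maze.sense(dir=west) : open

! 44. stack.push(x=west) : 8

! 45. maze.move(dir=west) : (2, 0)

! 46. maze.sense(dir=north) : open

! 47. stack.push(x=north) : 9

! 48. maze.move(dir=north) : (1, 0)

! 49. maze.sense(dir=north) : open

! 50. stack.push(x=north) : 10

! 51. maze.move(dir=north) : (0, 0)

! 52. maze.sense(dir=east) : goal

! 53. maze.move(dir=east) : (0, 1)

Answer: (0, 1)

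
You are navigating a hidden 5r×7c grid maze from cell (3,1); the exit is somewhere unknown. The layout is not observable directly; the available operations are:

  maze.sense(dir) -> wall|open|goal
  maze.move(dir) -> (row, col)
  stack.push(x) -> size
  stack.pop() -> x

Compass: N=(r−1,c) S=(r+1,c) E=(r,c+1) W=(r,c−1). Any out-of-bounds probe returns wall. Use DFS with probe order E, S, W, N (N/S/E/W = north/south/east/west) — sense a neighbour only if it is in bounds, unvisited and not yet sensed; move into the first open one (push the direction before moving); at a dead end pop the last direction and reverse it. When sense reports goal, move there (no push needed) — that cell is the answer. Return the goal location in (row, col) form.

·→ maze.sense(dir='east')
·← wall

·→ maze.sense(dir='south')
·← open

·→ stack.push(x='south')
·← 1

·→ maze.move(dir='south')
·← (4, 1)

·→ maze.sense(dir='east')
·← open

·→ stack.push(x='east')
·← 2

·→ maze.move(dir='east')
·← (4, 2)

·→ maze.sense(dir='east')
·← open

·→ stack.push(x='east')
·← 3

·→ maze.move(dir='east')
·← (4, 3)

·→ maze.sense(dir='east')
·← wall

·→ maze.sense(dir='north')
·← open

·→ stack.push(x='north')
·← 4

·→ maze.move(dir='north')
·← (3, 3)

·→ maze.sense(dir='east')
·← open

·→ stack.push(x='east')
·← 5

·→ maze.move(dir='east')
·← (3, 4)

·→ maze.sense(dir='east')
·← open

·→ stack.push(x='east')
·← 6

·→ maze.move(dir='east')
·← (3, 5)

·→ maze.sense(dir='east')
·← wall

·→ maze.sense(dir='south')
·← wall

·→ maze.sense(dir='north')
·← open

·→ stack.push(x='north')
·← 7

·→ maze.move(dir='north')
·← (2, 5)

·→ maze.sense(dir='east')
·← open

·→ stack.push(x='east')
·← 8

·→ maze.move(dir='east')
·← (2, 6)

·→ maze.sense(dir='north')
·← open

·→ stack.push(x='north')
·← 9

·→ maze.move(dir='north')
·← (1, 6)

·→ maze.sense(dir='west')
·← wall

·→ maze.sense(dir='north')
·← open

·→ stack.push(x='north')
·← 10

·→ maze.move(dir='north')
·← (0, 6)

·→ maze.sense(dir='west')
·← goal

·→ maze.move(dir='west')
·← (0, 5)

Answer: (0, 5)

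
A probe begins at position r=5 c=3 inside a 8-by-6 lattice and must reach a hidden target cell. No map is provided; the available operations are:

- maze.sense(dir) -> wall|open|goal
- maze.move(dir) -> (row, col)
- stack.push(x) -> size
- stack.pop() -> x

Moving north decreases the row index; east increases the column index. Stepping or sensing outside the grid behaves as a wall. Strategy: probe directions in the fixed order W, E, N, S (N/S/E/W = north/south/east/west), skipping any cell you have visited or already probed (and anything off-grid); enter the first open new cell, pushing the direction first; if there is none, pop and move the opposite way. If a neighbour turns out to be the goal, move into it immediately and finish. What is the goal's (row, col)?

I try maze.sense(west), and get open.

Calling stack.push(west), and see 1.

I invoke maze.move(west), giving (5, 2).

Using maze.sense(west), and get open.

I run stack.push(west), : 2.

Calling maze.move(west), and see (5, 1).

I run maze.sense(west), and see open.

Next I call stack.push(west), and get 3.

I invoke maze.move(west), and see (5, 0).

I run maze.sense(north), : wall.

Using maze.sense(south), : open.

Calling stack.push(south), — result: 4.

I call maze.move(south), and get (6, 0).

I use maze.sense(east), → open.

I run stack.push(east), → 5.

Next I call maze.move(east), yielding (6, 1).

I call maze.sense(east), → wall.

Calling maze.sense(south), and get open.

I try stack.push(south), yielding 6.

I invoke maze.move(south), and get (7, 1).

I use maze.sense(west), which returns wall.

Using maze.sense(east), giving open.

Using stack.push(east), and see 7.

I call maze.move(east), and observe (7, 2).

Using maze.sense(east), — result: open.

I try stack.push(east), which returns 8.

Now I run maze.move(east), and get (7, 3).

Then maze.sense(east), which returns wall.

I try maze.sense(north), and observe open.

Then stack.push(north), and observe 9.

I run maze.move(north), giving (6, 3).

I call maze.sense(east), yielding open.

Then stack.push(east), which returns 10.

I call maze.move(east), which returns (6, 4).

Invoking maze.sense(east), yielding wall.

I use maze.sense(north), → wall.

Next I call stack.pop(), — result: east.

Using maze.move(west), yielding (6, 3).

Then stack.pop(), — result: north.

I try maze.move(south), and see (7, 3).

Calling stack.pop(), and get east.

Using maze.move(west), → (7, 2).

I try stack.pop(), → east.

Using maze.move(west), : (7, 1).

Calling stack.pop(), : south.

Invoking maze.move(north), : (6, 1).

I try stack.pop(), and observe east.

I run maze.move(west), → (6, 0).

I run stack.pop(), which returns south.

I run maze.move(north), and see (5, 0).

Calling stack.pop, yielding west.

Invoking maze.move(east), yielding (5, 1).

Invoking maze.sense(north), yielding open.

Calling stack.push(north), yielding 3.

Then maze.move(north), yielding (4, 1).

I run maze.sense(east), yielding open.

Invoking stack.push(east), → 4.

Using maze.move(east), yielding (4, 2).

I try maze.sense(east), and get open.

I invoke stack.push(east), : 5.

I run maze.move(east), → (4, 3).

Invoking maze.sense(east), → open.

Invoking stack.push(east), and get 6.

Invoking maze.move(east), — result: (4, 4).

I call maze.sense(east), and get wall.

I run maze.sense(north), → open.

Now I run stack.push(north), : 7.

Now I run maze.move(north), which returns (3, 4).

Calling maze.sense(west), yielding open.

I invoke stack.push(west), and see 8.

I try maze.move(west), and observe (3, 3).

I try maze.sense(west), : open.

Next I call stack.push(west), → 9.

I try maze.move(west), and get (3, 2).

Using maze.sense(west), which returns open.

Then stack.push(west), → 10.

I invoke maze.move(west), yielding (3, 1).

I run maze.sense(west), giving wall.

Then maze.sense(north), : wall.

Next I call stack.pop(), giving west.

Now I run maze.move(east), yielding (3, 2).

Calling maze.sense(north), which returns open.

Now I run stack.push(north), and see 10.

I call maze.move(north), : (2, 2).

I use maze.sense(east), which returns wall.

Now I run maze.sense(north), — result: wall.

I run stack.pop, and observe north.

Then maze.move(south), and get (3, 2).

I try stack.pop(), and get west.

I invoke maze.move(east), — result: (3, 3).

Using stack.pop(), giving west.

Then maze.move(east), — result: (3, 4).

I try maze.sense(east), and see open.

I run stack.push(east), and observe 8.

I invoke maze.move(east), giving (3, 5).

Using maze.sense(north), giving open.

I call stack.push(north), which returns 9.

I call maze.move(north), : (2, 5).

Using maze.sense(west), which returns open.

Invoking stack.push(west), — result: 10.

Next I call maze.move(west), which returns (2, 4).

Next I call maze.sense(north), and see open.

Using stack.push(north), and observe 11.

Then maze.move(north), and observe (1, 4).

Using maze.sense(west), giving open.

I use stack.push(west), which returns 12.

I invoke maze.move(west), → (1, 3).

Next I call maze.sense(north), and see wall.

Next I call stack.pop, : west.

I call maze.move(east), and see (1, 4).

Invoking maze.sense(east), and get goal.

Invoking maze.move(east), and get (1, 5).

Answer: (1, 5)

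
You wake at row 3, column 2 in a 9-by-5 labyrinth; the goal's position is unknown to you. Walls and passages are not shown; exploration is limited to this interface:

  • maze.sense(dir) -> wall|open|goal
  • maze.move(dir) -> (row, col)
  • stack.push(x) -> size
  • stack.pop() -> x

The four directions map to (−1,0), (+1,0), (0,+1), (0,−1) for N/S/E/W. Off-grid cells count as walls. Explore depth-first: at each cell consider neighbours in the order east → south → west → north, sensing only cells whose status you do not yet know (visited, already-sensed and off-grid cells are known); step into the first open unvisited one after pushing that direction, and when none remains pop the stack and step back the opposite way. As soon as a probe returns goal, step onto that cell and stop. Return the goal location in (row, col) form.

Invoking maze.sense with dir='east', giving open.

Then stack.push with x='east', and get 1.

Using maze.move with dir='east', which returns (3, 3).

I use maze.sense with dir='east', and get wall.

I invoke maze.sense with dir='south', giving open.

I try stack.push with x='south', which returns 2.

I try maze.move with dir='south', giving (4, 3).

I run maze.sense with dir='east', giving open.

Now I run stack.push with x='east', which returns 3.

Invoking maze.move with dir='east', which returns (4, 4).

Invoking maze.sense with dir='south', giving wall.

Using stack.pop, : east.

Now I run maze.move with dir='west', → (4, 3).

I call maze.sense with dir='south', which returns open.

I call stack.push with x='south', — result: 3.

I run maze.move with dir='south', and see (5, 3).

Next I call maze.sense with dir='south', and see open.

I invoke stack.push with x='south', → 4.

Calling maze.move with dir='south', and get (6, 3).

Now I run maze.sense with dir='east', — result: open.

Next I call stack.push with x='east', — result: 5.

I use maze.move with dir='east', → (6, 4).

Now I run maze.sense with dir='south', and observe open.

Using stack.push with x='south', → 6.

I invoke maze.move with dir='south', : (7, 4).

Then maze.sense with dir='south', which returns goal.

Next I call maze.move with dir='south', : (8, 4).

Answer: (8, 4)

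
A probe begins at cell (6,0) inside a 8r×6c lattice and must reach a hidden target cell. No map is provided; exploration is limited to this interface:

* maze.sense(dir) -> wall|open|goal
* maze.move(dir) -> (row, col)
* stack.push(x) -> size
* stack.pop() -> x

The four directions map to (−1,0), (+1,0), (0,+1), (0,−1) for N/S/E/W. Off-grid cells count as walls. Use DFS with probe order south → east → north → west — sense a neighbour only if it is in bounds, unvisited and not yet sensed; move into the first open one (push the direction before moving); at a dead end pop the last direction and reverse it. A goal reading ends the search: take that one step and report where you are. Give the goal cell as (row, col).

// 1. maze.sense(south) ~> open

// 2. stack.push(south) ~> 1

// 3. maze.move(south) ~> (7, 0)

// 4. maze.sense(east) ~> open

// 5. stack.push(east) ~> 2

// 6. maze.move(east) ~> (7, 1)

// 7. maze.sense(east) ~> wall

// 8. maze.sense(north) ~> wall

// 9. stack.pop() ~> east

// 10. maze.move(west) ~> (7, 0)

// 11. stack.pop() ~> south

// 12. maze.move(north) ~> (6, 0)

// 13. maze.sense(north) ~> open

// 14. stack.push(north) ~> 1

// 15. maze.move(north) ~> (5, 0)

// 16. maze.sense(east) ~> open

// 17. stack.push(east) ~> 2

// 18. maze.move(east) ~> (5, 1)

// 19. maze.sense(east) ~> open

// 20. stack.push(east) ~> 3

// 21. maze.move(east) ~> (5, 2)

// 22. maze.sense(south) ~> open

// 23. stack.push(south) ~> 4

// 24. maze.move(south) ~> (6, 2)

// 25. maze.sense(east) ~> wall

// 26. stack.pop() ~> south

// 27. maze.move(north) ~> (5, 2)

// 28. maze.sense(east) ~> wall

// 29. maze.sense(north) ~> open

// 30. stack.push(north) ~> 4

// 31. maze.move(north) ~> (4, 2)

// 32. maze.sense(east) ~> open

// 33. stack.push(east) ~> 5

// 34. maze.move(east) ~> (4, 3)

// 35. maze.sense(east) ~> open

// 36. stack.push(east) ~> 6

// 37. maze.move(east) ~> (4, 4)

// 38. maze.sense(south) ~> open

// 39. stack.push(south) ~> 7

// 40. maze.move(south) ~> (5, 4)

// 41. maze.sense(south) ~> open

// 42. stack.push(south) ~> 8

// 43. maze.move(south) ~> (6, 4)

// 44. maze.sense(south) ~> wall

// 45. maze.sense(east) ~> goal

// 46. maze.move(east) ~> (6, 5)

Answer: (6, 5)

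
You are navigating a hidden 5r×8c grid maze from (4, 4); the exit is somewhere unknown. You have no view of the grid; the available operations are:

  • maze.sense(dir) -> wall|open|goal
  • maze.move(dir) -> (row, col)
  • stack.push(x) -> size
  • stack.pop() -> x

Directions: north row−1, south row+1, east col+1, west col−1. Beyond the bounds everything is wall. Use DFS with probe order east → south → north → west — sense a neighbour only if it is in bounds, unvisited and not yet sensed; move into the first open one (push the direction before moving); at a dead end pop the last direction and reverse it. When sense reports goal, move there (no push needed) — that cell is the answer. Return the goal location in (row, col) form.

>> sense(dir=east)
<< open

>> push(x=east)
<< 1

>> move(dir=east)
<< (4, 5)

>> sense(dir=east)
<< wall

>> sense(dir=north)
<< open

>> push(x=north)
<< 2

>> move(dir=north)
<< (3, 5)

>> sense(dir=east)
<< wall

>> sense(dir=north)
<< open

>> push(x=north)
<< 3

>> move(dir=north)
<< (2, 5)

>> sense(dir=east)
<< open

>> push(x=east)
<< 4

>> move(dir=east)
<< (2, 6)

>> sense(dir=east)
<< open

>> push(x=east)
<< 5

>> move(dir=east)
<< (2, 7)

>> sense(dir=south)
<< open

>> push(x=south)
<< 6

>> move(dir=south)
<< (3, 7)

>> sense(dir=south)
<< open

>> push(x=south)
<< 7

>> move(dir=south)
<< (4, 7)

>> pop()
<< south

>> move(dir=north)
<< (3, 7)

>> pop()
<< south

>> move(dir=north)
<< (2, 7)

>> sense(dir=north)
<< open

>> push(x=north)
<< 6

>> move(dir=north)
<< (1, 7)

>> sense(dir=north)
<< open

>> push(x=north)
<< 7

>> move(dir=north)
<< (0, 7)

>> sense(dir=west)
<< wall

>> pop()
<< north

>> move(dir=south)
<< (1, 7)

>> sense(dir=west)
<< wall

>> pop()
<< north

>> move(dir=south)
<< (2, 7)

>> pop()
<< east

>> move(dir=west)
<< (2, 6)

>> pop()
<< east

>> move(dir=west)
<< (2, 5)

>> sense(dir=north)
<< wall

>> sense(dir=west)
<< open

>> push(x=west)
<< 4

>> move(dir=west)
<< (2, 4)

>> sense(dir=south)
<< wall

>> sense(dir=north)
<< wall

>> sense(dir=west)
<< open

>> push(x=west)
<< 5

>> move(dir=west)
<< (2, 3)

>> sense(dir=south)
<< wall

>> sense(dir=north)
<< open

>> push(x=north)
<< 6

>> move(dir=north)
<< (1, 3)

>> sense(dir=north)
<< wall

>> sense(dir=west)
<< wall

>> pop()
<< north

>> move(dir=south)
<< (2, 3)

>> sense(dir=west)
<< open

>> push(x=west)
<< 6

>> move(dir=west)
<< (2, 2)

>> sense(dir=south)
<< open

>> push(x=south)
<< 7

>> move(dir=south)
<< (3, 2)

>> sense(dir=south)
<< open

>> push(x=south)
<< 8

>> move(dir=south)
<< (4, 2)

>> sense(dir=east)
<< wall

>> sense(dir=west)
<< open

>> push(x=west)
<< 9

>> move(dir=west)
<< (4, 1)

>> sense(dir=north)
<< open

>> push(x=north)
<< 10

>> move(dir=north)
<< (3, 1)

>> sense(dir=north)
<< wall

>> sense(dir=west)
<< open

>> push(x=west)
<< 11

>> move(dir=west)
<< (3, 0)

>> sense(dir=south)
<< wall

>> sense(dir=north)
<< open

>> push(x=north)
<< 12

>> move(dir=north)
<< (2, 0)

>> sense(dir=north)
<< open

>> push(x=north)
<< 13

>> move(dir=north)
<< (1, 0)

>> sense(dir=east)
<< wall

>> sense(dir=north)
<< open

>> push(x=north)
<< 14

>> move(dir=north)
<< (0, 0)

>> sense(dir=east)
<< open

>> push(x=east)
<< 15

>> move(dir=east)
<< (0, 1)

>> sense(dir=east)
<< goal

>> move(dir=east)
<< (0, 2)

Answer: (0, 2)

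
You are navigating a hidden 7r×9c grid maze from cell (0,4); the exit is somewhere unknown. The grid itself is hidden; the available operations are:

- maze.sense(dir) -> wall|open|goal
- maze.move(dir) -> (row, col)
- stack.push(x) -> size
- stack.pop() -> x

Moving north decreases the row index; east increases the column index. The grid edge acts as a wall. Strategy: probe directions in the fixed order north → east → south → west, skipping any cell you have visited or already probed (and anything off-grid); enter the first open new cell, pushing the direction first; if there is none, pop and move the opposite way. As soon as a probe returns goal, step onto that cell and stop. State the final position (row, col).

·→ maze.sense(dir→east)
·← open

·→ stack.push(x→east)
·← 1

·→ maze.move(dir→east)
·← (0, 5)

·→ maze.sense(dir→east)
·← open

·→ stack.push(x→east)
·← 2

·→ maze.move(dir→east)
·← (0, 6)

·→ maze.sense(dir→east)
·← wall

·→ maze.sense(dir→south)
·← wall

·→ stack.pop()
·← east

·→ maze.move(dir→west)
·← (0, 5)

·→ maze.sense(dir→south)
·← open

·→ stack.push(x→south)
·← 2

·→ maze.move(dir→south)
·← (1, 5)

·→ maze.sense(dir→south)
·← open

·→ stack.push(x→south)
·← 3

·→ maze.move(dir→south)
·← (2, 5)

·→ maze.sense(dir→east)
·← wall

·→ maze.sense(dir→south)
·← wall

·→ maze.sense(dir→west)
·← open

·→ stack.push(x→west)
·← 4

·→ maze.move(dir→west)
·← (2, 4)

·→ maze.sense(dir→north)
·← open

·→ stack.push(x→north)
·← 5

·→ maze.move(dir→north)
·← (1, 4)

·→ maze.sense(dir→west)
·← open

·→ stack.push(x→west)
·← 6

·→ maze.move(dir→west)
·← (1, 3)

·→ maze.sense(dir→north)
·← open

·→ stack.push(x→north)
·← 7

·→ maze.move(dir→north)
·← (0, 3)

·→ maze.sense(dir→west)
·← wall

·→ stack.pop()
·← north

·→ maze.move(dir→south)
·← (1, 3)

·→ maze.sense(dir→south)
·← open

·→ stack.push(x→south)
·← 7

·→ maze.move(dir→south)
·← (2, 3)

·→ maze.sense(dir→south)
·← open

·→ stack.push(x→south)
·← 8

·→ maze.move(dir→south)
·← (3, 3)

·→ maze.sense(dir→east)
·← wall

·→ maze.sense(dir→south)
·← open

·→ stack.push(x→south)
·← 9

·→ maze.move(dir→south)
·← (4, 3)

·→ maze.sense(dir→east)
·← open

·→ stack.push(x→east)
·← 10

·→ maze.move(dir→east)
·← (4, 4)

·→ maze.sense(dir→east)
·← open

·→ stack.push(x→east)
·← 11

·→ maze.move(dir→east)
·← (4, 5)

·→ maze.sense(dir→east)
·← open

·→ stack.push(x→east)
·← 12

·→ maze.move(dir→east)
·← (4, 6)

·→ maze.sense(dir→north)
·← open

·→ stack.push(x→north)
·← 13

·→ maze.move(dir→north)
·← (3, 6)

·→ maze.sense(dir→east)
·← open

·→ stack.push(x→east)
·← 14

·→ maze.move(dir→east)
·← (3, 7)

·→ maze.sense(dir→north)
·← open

·→ stack.push(x→north)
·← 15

·→ maze.move(dir→north)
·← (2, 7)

·→ maze.sense(dir→north)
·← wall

·→ maze.sense(dir→east)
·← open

·→ stack.push(x→east)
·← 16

·→ maze.move(dir→east)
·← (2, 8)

·→ maze.sense(dir→north)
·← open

·→ stack.push(x→north)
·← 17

·→ maze.move(dir→north)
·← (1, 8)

·→ maze.sense(dir→north)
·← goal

·→ maze.move(dir→north)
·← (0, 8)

Answer: (0, 8)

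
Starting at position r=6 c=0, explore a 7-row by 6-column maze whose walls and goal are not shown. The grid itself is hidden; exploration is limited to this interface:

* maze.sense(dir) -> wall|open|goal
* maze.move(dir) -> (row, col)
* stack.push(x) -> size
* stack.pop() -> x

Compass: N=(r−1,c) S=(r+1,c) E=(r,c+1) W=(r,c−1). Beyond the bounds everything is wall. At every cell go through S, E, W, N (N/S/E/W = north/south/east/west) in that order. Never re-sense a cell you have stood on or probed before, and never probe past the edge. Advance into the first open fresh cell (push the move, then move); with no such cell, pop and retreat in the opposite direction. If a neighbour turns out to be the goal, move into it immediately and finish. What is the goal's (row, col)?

-- sense(dir=east) => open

-- push(x=east) => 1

-- move(dir=east) => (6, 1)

-- sense(dir=east) => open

-- push(x=east) => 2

-- move(dir=east) => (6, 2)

-- sense(dir=east) => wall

-- sense(dir=north) => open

-- push(x=north) => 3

-- move(dir=north) => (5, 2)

-- sense(dir=east) => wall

-- sense(dir=west) => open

-- push(x=west) => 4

-- move(dir=west) => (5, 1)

-- sense(dir=west) => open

-- push(x=west) => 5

-- move(dir=west) => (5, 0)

-- sense(dir=north) => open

-- push(x=north) => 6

-- move(dir=north) => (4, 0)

-- sense(dir=east) => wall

-- sense(dir=north) => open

-- push(x=north) => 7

-- move(dir=north) => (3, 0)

-- sense(dir=east) => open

-- push(x=east) => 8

-- move(dir=east) => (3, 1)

-- sense(dir=east) => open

-- push(x=east) => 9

-- move(dir=east) => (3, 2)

-- sense(dir=south) => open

-- push(x=south) => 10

-- move(dir=south) => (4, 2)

-- sense(dir=east) => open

-- push(x=east) => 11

-- move(dir=east) => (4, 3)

-- sense(dir=east) => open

-- push(x=east) => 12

-- move(dir=east) => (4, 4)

-- sense(dir=south) => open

-- push(x=south) => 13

-- move(dir=south) => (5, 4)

-- sense(dir=south) => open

-- push(x=south) => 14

-- move(dir=south) => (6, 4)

-- sense(dir=east) => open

-- push(x=east) => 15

-- move(dir=east) => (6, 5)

-- sense(dir=north) => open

-- push(x=north) => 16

-- move(dir=north) => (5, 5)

-- sense(dir=north) => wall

-- pop() => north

-- move(dir=south) => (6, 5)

-- pop() => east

-- move(dir=west) => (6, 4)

-- pop() => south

-- move(dir=north) => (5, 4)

-- pop() => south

-- move(dir=north) => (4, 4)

-- sense(dir=north) => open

-- push(x=north) => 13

-- move(dir=north) => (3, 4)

-- sense(dir=east) => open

-- push(x=east) => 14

-- move(dir=east) => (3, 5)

-- sense(dir=north) => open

-- push(x=north) => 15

-- move(dir=north) => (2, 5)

-- sense(dir=west) => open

-- push(x=west) => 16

-- move(dir=west) => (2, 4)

-- sense(dir=west) => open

-- push(x=west) => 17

-- move(dir=west) => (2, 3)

-- sense(dir=south) => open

-- push(x=south) => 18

-- move(dir=south) => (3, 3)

-- pop() => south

-- move(dir=north) => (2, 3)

-- sense(dir=west) => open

-- push(x=west) => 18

-- move(dir=west) => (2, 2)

-- sense(dir=west) => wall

-- sense(dir=north) => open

-- push(x=north) => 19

-- move(dir=north) => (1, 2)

-- sense(dir=east) => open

-- push(x=east) => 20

-- move(dir=east) => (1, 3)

-- sense(dir=east) => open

-- push(x=east) => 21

-- move(dir=east) => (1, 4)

-- sense(dir=east) => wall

-- sense(dir=north) => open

-- push(x=north) => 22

-- move(dir=north) => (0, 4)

-- sense(dir=east) => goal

-- move(dir=east) => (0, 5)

Answer: (0, 5)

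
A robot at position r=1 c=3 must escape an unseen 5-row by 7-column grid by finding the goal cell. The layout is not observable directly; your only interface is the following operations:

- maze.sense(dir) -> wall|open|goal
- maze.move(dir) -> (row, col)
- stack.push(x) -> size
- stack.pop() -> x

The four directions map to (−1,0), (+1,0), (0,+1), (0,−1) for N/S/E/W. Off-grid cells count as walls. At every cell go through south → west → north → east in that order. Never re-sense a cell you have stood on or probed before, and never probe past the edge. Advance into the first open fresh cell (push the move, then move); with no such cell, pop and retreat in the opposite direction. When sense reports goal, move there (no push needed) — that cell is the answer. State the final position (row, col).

Act: maze.sense[dir='south']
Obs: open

Act: stack.push[x='south']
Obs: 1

Act: maze.move[dir='south']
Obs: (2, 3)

Act: maze.sense[dir='south']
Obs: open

Act: stack.push[x='south']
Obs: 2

Act: maze.move[dir='south']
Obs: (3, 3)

Act: maze.sense[dir='south']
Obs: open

Act: stack.push[x='south']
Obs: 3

Act: maze.move[dir='south']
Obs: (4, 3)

Act: maze.sense[dir='west']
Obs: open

Act: stack.push[x='west']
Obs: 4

Act: maze.move[dir='west']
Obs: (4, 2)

Act: maze.sense[dir='west']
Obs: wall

Act: maze.sense[dir='north']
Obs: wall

Act: stack.pop[]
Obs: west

Act: maze.move[dir='east']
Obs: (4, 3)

Act: maze.sense[dir='east']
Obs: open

Act: stack.push[x='east']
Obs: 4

Act: maze.move[dir='east']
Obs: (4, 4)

Act: maze.sense[dir='north']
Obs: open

Act: stack.push[x='north']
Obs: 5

Act: maze.move[dir='north']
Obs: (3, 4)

Act: maze.sense[dir='north']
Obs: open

Act: stack.push[x='north']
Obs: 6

Act: maze.move[dir='north']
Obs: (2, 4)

Act: maze.sense[dir='north']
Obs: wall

Act: maze.sense[dir='east']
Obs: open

Act: stack.push[x='east']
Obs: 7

Act: maze.move[dir='east']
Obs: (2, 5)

Act: maze.sense[dir='south']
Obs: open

Act: stack.push[x='south']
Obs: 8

Act: maze.move[dir='south']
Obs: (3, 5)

Act: maze.sense[dir='south']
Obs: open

Act: stack.push[x='south']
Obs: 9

Act: maze.move[dir='south']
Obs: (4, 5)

Act: maze.sense[dir='east']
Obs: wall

Act: stack.pop[]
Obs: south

Act: maze.move[dir='north']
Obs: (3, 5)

Act: maze.sense[dir='east']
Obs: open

Act: stack.push[x='east']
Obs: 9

Act: maze.move[dir='east']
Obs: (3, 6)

Act: maze.sense[dir='north']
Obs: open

Act: stack.push[x='north']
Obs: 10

Act: maze.move[dir='north']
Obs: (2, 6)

Act: maze.sense[dir='north']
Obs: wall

Act: stack.pop[]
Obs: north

Act: maze.move[dir='south']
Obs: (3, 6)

Act: stack.pop[]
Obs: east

Act: maze.move[dir='west']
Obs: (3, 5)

Act: stack.pop[]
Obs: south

Act: maze.move[dir='north']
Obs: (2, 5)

Act: maze.sense[dir='north']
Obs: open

Act: stack.push[x='north']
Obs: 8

Act: maze.move[dir='north']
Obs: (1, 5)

Act: maze.sense[dir='north']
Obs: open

Act: stack.push[x='north']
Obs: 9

Act: maze.move[dir='north']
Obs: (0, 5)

Act: maze.sense[dir='west']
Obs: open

Act: stack.push[x='west']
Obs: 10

Act: maze.move[dir='west']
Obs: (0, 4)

Act: maze.sense[dir='west']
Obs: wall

Act: stack.pop[]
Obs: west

Act: maze.move[dir='east']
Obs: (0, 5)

Act: maze.sense[dir='east']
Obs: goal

Act: maze.move[dir='east']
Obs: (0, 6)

Answer: (0, 6)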